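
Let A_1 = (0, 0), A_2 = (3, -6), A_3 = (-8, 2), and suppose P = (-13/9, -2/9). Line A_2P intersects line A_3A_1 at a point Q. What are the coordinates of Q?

Barycentric coordinates of P with respect to A_1A_2A_3: (2/3, 1/9, 2/9).
On side A_3A_1 the A_2-coordinate is zero; dropping P's A_2-weight 1/9 and renormalizing the remaining 2/9 : 2/3 gives weights 1/4, 3/4 on A_3, A_1.
Q = (1/4)·(-8, 2) + (3/4)·(0, 0) = (-2, 1/2).

(-2, 1/2)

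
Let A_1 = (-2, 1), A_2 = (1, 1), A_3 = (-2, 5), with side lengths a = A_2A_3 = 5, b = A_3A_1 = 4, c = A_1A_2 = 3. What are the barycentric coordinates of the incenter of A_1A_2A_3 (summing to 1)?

(5/12, 1/3, 1/4)

The incenter has barycentric coordinates proportional to the opposite side lengths: (5 : 4 : 3).
Normalizing by 5+4+3 = 12 gives (5/12, 1/3, 1/4).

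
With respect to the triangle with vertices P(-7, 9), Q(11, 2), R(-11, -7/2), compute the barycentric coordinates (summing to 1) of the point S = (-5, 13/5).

Signed area of the reference triangle: [PQR] = ½·((-7)·(2−(-7/2)) + 11·(-7/2−9) + (-11)·(9−2)) = ½·(-77/2 − 275/2 − 77) = -253/2.
[SQR] = ½·((-5)·(2−(-7/2)) + 11·(-7/2−(13/5)) + (-11)·(13/5−2)) = ½·(-55/2 − 671/10 − 33/5) = -253/5, so the P-coordinate is (-253/5)/(-253/2) = 2/5.
[PSR] = ½·((-7)·(13/5−(-7/2)) + (-5)·(-7/2−9) + (-11)·(9−(13/5))) = ½·(-427/10 + 125/2 − 352/5) = -253/10, so the Q-coordinate is 1/5.
[PQS] = ½·((-7)·(2−(13/5)) + 11·(13/5−9) + (-5)·(9−2)) = ½·(21/5 − 352/5 − 35) = -253/5, so the R-coordinate is 2/5.

(2/5, 1/5, 2/5)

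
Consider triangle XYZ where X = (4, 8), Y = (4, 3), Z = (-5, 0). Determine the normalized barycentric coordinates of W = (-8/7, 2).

Signed area of the reference triangle: [XYZ] = ½·(4·(3−0) + 4·(0−8) + (-5)·(8−3)) = ½·(12 − 32 − 25) = -45/2.
[WYZ] = ½·((-8/7)·(3−0) + 4·(0−2) + (-5)·(2−3)) = ½·(-24/7 − 8 + 5) = -45/14, so the X-coordinate is (-45/14)/(-45/2) = 1/7.
[XWZ] = ½·(4·(2−0) + (-8/7)·(0−8) + (-5)·(8−2)) = ½·(8 + 64/7 − 30) = -45/7, so the Y-coordinate is 2/7.
[XYW] = ½·(4·(3−2) + 4·(2−8) + (-8/7)·(8−3)) = ½·(4 − 24 − 40/7) = -90/7, so the Z-coordinate is 4/7.

(1/7, 2/7, 4/7)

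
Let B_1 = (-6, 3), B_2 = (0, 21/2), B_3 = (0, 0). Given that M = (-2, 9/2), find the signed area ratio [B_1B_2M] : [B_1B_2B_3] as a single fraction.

[B_1B_2B_3] = ½·((-6)·(21/2−0) + 0·(0−3) + 0·(3−(21/2))) = ½·(-63 + 0 + 0) = -63/2.
[B_1B_2M] = ½·((-6)·(21/2−(9/2)) + 0·(9/2−3) + (-2)·(3−(21/2))) = ½·(-36 + 0 + 15) = -21/2, so the ratio is (-21/2)/(-63/2) = 1/3.

1/3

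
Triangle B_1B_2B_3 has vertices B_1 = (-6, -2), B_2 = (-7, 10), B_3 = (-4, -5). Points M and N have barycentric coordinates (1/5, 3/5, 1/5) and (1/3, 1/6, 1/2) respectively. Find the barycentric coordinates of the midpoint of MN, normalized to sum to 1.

Since both coordinate triples sum to 1, the midpoint's barycentrics are the componentwise average.
(1/5+1/3)/2 = 4/15; similarly 23/60 and 7/20.

(4/15, 23/60, 7/20)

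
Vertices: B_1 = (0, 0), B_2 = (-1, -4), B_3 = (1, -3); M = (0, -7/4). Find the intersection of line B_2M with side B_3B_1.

(1/3, -1)

Barycentric coordinates of M with respect to B_1B_2B_3: (1/2, 1/4, 1/4).
On side B_3B_1 the B_2-coordinate is zero; dropping M's B_2-weight 1/4 and renormalizing the remaining 1/4 : 1/2 gives weights 1/3, 2/3 on B_3, B_1.
N = (1/3)·(1, -3) + (2/3)·(0, 0) = (1/3, -1).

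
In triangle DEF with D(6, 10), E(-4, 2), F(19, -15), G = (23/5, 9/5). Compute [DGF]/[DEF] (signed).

2/5

[DEF] = ½·(6·(2−(-15)) + (-4)·(-15−10) + 19·(10−2)) = ½·(102 + 100 + 152) = 177.
[DGF] = ½·(6·(9/5−(-15)) + (23/5)·(-15−10) + 19·(10−(9/5))) = ½·(504/5 − 115 + 779/5) = 354/5, so the ratio is (354/5)/177 = 2/5.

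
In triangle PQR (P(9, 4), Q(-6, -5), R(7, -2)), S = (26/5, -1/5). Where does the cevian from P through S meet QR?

Barycentric coordinates of S with respect to PQR: (2/5, 1/5, 2/5).
On side QR the P-coordinate is zero; dropping S's P-weight 2/5 and renormalizing the remaining 1/5 : 2/5 gives weights 1/3, 2/3 on Q, R.
T = (1/3)·(-6, -5) + (2/3)·(7, -2) = (8/3, -3).

(8/3, -3)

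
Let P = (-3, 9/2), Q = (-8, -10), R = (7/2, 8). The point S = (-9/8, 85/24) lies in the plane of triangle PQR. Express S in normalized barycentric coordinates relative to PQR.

(5/12, 1/6, 5/12)

Signed area of the reference triangle: [PQR] = ½·((-3)·(-10−8) + (-8)·(8−(9/2)) + (7/2)·(9/2−(-10))) = ½·(54 − 28 + 203/4) = 307/8.
[SQR] = ½·((-9/8)·(-10−8) + (-8)·(8−(85/24)) + (7/2)·(85/24−(-10))) = ½·(81/4 − 107/3 + 2275/48) = 1535/96, so the P-coordinate is (1535/96)/(307/8) = 5/12.
[PSR] = ½·((-3)·(85/24−8) + (-9/8)·(8−(9/2)) + (7/2)·(9/2−(85/24))) = ½·(107/8 − 63/16 + 161/48) = 307/48, so the Q-coordinate is 1/6.
[PQS] = ½·((-3)·(-10−(85/24)) + (-8)·(85/24−(9/2)) + (-9/8)·(9/2−(-10))) = ½·(325/8 + 23/3 − 261/16) = 1535/96, so the R-coordinate is 5/12.
Check: 5/12 + 1/6 + 5/12 = 1.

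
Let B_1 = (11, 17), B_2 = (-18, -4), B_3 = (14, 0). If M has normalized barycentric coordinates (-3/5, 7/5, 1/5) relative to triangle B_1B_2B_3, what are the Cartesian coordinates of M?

(-29, -79/5)

M = (-3/5)·B_1 + (7/5)·B_2 + (1/5)·B_3.
x-coordinate: (-3/5)·11 + (7/5)·(-18) + (1/5)·14 = -29.
y-coordinate: (-3/5)·17 + (7/5)·(-4) + (1/5)·0 = -79/5.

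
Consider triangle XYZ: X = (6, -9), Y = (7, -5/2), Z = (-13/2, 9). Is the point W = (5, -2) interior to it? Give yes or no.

Barycentric coordinates of W: (65/397, 278/397, 54/397).
The three coordinates are positive, positive, positive; a point is interior exactly when all three are positive.

yes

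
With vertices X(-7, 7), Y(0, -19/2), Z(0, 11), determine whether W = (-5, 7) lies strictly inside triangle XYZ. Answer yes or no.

Barycentric coordinates of W: (5/7, 16/287, 66/287).
The three coordinates are positive, positive, positive; a point is interior exactly when all three are positive.

yes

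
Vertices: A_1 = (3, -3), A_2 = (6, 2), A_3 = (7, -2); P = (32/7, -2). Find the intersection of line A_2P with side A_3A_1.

(13/3, -8/3)

Barycentric coordinates of P with respect to A_1A_2A_3: (4/7, 1/7, 2/7).
On side A_3A_1 the A_2-coordinate is zero; dropping P's A_2-weight 1/7 and renormalizing the remaining 2/7 : 4/7 gives weights 1/3, 2/3 on A_3, A_1.
Q = (1/3)·(7, -2) + (2/3)·(3, -3) = (13/3, -8/3).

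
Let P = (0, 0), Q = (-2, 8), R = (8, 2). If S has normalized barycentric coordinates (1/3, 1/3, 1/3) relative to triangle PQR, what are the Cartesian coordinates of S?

S = (1/3)·P + (1/3)·Q + (1/3)·R.
x-coordinate: (1/3)·0 + (1/3)·(-2) + (1/3)·8 = 2.
y-coordinate: (1/3)·0 + (1/3)·8 + (1/3)·2 = 10/3.

(2, 10/3)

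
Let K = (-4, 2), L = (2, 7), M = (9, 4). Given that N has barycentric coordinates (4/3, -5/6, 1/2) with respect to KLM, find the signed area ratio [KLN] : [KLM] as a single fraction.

1/2

The signed ratio [KLN]/[KLM] equals the barycentric coordinate of N at vertex M, which is 1/2.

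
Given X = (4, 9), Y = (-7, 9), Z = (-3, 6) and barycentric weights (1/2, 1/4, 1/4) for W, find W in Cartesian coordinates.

W = (1/2)·X + (1/4)·Y + (1/4)·Z.
x-coordinate: (1/2)·4 + (1/4)·(-7) + (1/4)·(-3) = -1/2.
y-coordinate: (1/2)·9 + (1/4)·9 + (1/4)·6 = 33/4.

(-1/2, 33/4)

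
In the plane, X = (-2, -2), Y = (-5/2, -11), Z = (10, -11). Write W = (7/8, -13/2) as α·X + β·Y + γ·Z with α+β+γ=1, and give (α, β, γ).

Signed area of the reference triangle: [XYZ] = ½·((-2)·(-11−(-11)) + (-5/2)·(-11−(-2)) + 10·(-2−(-11))) = ½·(0 + 45/2 + 90) = 225/4.
[WYZ] = ½·((7/8)·(-11−(-11)) + (-5/2)·(-11−(-13/2)) + 10·(-13/2−(-11))) = ½·(0 + 45/4 + 45) = 225/8, so the X-coordinate is (225/8)/(225/4) = 1/2.
[XWZ] = ½·((-2)·(-13/2−(-11)) + (7/8)·(-11−(-2)) + 10·(-2−(-13/2))) = ½·(-9 − 63/8 + 45) = 225/16, so the Y-coordinate is 1/4.
[XYW] = ½·((-2)·(-11−(-13/2)) + (-5/2)·(-13/2−(-2)) + (7/8)·(-2−(-11))) = ½·(9 + 45/4 + 63/8) = 225/16, so the Z-coordinate is 1/4.
Check: 1/2 + 1/4 + 1/4 = 1.

(1/2, 1/4, 1/4)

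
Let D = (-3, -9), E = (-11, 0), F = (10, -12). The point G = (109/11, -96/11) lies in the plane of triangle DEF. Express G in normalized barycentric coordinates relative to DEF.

Signed area of the reference triangle: [DEF] = ½·((-3)·(0−(-12)) + (-11)·(-12−(-9)) + 10·(-9−0)) = ½·(-36 + 33 − 90) = -93/2.
[GEF] = ½·((109/11)·(0−(-12)) + (-11)·(-12−(-96/11)) + 10·(-96/11−0)) = ½·(1308/11 + 36 − 960/11) = 372/11, so the D-coordinate is (372/11)/(-93/2) = -8/11.
[DGF] = ½·((-3)·(-96/11−(-12)) + (109/11)·(-12−(-9)) + 10·(-9−(-96/11))) = ½·(-108/11 − 327/11 − 30/11) = -465/22, so the E-coordinate is 5/11.
[DEG] = ½·((-3)·(0−(-96/11)) + (-11)·(-96/11−(-9)) + (109/11)·(-9−0)) = ½·(-288/11 − 3 − 981/11) = -651/11, so the F-coordinate is 14/11.
Check: -8/11 + 5/11 + 14/11 = 1.

(-8/11, 5/11, 14/11)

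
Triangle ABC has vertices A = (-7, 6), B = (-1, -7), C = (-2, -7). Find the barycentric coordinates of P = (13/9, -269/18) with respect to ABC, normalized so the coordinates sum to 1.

(-11/18, 7/18, 11/9)

Signed area of the reference triangle: [ABC] = ½·((-7)·(-7−(-7)) + (-1)·(-7−6) + (-2)·(6−(-7))) = ½·(0 + 13 − 26) = -13/2.
[PBC] = ½·((13/9)·(-7−(-7)) + (-1)·(-7−(-269/18)) + (-2)·(-269/18−(-7))) = ½·(0 − 143/18 + 143/9) = 143/36, so the A-coordinate is (143/36)/(-13/2) = -11/18.
[APC] = ½·((-7)·(-269/18−(-7)) + (13/9)·(-7−6) + (-2)·(6−(-269/18))) = ½·(1001/18 − 169/9 − 377/9) = -91/36, so the B-coordinate is 7/18.
[ABP] = ½·((-7)·(-7−(-269/18)) + (-1)·(-269/18−6) + (13/9)·(6−(-7))) = ½·(-1001/18 + 377/18 + 169/9) = -143/18, so the C-coordinate is 11/9.
Check: -11/18 + 7/18 + 11/9 = 1.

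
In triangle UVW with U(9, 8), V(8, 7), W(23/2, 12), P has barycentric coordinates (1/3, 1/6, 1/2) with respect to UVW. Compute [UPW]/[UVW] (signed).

1/6

The signed ratio [UPW]/[UVW] equals the barycentric coordinate of P at vertex V, which is 1/6.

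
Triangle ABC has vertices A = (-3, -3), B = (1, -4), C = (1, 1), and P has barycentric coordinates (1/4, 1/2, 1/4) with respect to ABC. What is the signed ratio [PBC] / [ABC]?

The signed ratio [PBC]/[ABC] equals the barycentric coordinate of P at vertex A, which is 1/4.

1/4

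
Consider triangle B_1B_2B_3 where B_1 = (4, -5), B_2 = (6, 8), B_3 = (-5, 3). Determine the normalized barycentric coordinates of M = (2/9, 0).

(4/9, 1/9, 4/9)

Signed area of the reference triangle: [B_1B_2B_3] = ½·(4·(8−3) + 6·(3−(-5)) + (-5)·(-5−8)) = ½·(20 + 48 + 65) = 133/2.
[MB_2B_3] = ½·((2/9)·(8−3) + 6·(3−0) + (-5)·(0−8)) = ½·(10/9 + 18 + 40) = 266/9, so the B_1-coordinate is (266/9)/(133/2) = 4/9.
[B_1MB_3] = ½·(4·(0−3) + (2/9)·(3−(-5)) + (-5)·(-5−0)) = ½·(-12 + 16/9 + 25) = 133/18, so the B_2-coordinate is 1/9.
[B_1B_2M] = ½·(4·(8−0) + 6·(0−(-5)) + (2/9)·(-5−8)) = ½·(32 + 30 − 26/9) = 266/9, so the B_3-coordinate is 4/9.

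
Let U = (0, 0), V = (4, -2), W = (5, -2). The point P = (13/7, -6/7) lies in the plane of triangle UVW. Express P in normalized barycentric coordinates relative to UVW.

(4/7, 2/7, 1/7)

Signed area of the reference triangle: [UVW] = ½·(0·(-2−(-2)) + 4·(-2−0) + 5·(0−(-2))) = ½·(0 − 8 + 10) = 1.
[PVW] = ½·((13/7)·(-2−(-2)) + 4·(-2−(-6/7)) + 5·(-6/7−(-2))) = ½·(0 − 32/7 + 40/7) = 4/7, so the U-coordinate is (4/7)/1 = 4/7.
[UPW] = ½·(0·(-6/7−(-2)) + (13/7)·(-2−0) + 5·(0−(-6/7))) = ½·(0 − 26/7 + 30/7) = 2/7, so the V-coordinate is 2/7.
[UVP] = ½·(0·(-2−(-6/7)) + 4·(-6/7−0) + (13/7)·(0−(-2))) = ½·(0 − 24/7 + 26/7) = 1/7, so the W-coordinate is 1/7.
Check: 4/7 + 2/7 + 1/7 = 1.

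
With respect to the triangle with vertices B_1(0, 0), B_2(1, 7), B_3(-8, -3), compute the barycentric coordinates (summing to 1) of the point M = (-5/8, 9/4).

(1/2, 3/8, 1/8)

Signed area of the reference triangle: [B_1B_2B_3] = ½·(0·(7−(-3)) + 1·(-3−0) + (-8)·(0−7)) = ½·(0 − 3 + 56) = 53/2.
[MB_2B_3] = ½·((-5/8)·(7−(-3)) + 1·(-3−(9/4)) + (-8)·(9/4−7)) = ½·(-25/4 − 21/4 + 38) = 53/4, so the B_1-coordinate is (53/4)/(53/2) = 1/2.
[B_1MB_3] = ½·(0·(9/4−(-3)) + (-5/8)·(-3−0) + (-8)·(0−(9/4))) = ½·(0 + 15/8 + 18) = 159/16, so the B_2-coordinate is 3/8.
[B_1B_2M] = ½·(0·(7−(9/4)) + 1·(9/4−0) + (-5/8)·(0−7)) = ½·(0 + 9/4 + 35/8) = 53/16, so the B_3-coordinate is 1/8.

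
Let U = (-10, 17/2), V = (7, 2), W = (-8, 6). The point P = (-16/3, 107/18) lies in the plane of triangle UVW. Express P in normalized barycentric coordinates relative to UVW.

Signed area of the reference triangle: [UVW] = ½·((-10)·(2−6) + 7·(6−(17/2)) + (-8)·(17/2−2)) = ½·(40 − 35/2 − 52) = -59/4.
[PVW] = ½·((-16/3)·(2−6) + 7·(6−(107/18)) + (-8)·(107/18−2)) = ½·(64/3 + 7/18 − 284/9) = -59/12, so the U-coordinate is (-59/12)/(-59/4) = 1/3.
[UPW] = ½·((-10)·(107/18−6) + (-16/3)·(6−(17/2)) + (-8)·(17/2−(107/18))) = ½·(5/9 + 40/3 − 184/9) = -59/18, so the V-coordinate is 2/9.
[UVP] = ½·((-10)·(2−(107/18)) + 7·(107/18−(17/2)) + (-16/3)·(17/2−2)) = ½·(355/9 − 161/9 − 104/3) = -59/9, so the W-coordinate is 4/9.

(1/3, 2/9, 4/9)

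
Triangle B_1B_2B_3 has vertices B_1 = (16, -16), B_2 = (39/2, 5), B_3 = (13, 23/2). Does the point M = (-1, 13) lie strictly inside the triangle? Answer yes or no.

no

Barycentric coordinates of M: (25/49, -1522/637, 262/91).
The three coordinates are positive, negative, positive; a point is interior exactly when all three are positive.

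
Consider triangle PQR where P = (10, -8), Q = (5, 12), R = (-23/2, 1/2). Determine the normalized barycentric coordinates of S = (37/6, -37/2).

(4/3, -2/3, 1/3)

Signed area of the reference triangle: [PQR] = ½·(10·(12−(1/2)) + 5·(1/2−(-8)) + (-23/2)·(-8−12)) = ½·(115 + 85/2 + 230) = 775/4.
[SQR] = ½·((37/6)·(12−(1/2)) + 5·(1/2−(-37/2)) + (-23/2)·(-37/2−12)) = ½·(851/12 + 95 + 1403/4) = 775/3, so the P-coordinate is (775/3)/(775/4) = 4/3.
[PSR] = ½·(10·(-37/2−(1/2)) + (37/6)·(1/2−(-8)) + (-23/2)·(-8−(-37/2))) = ½·(-190 + 629/12 − 483/4) = -775/6, so the Q-coordinate is -2/3.
[PQS] = ½·(10·(12−(-37/2)) + 5·(-37/2−(-8)) + (37/6)·(-8−12)) = ½·(305 − 105/2 − 370/3) = 775/12, so the R-coordinate is 1/3.
Check: 4/3 − 2/3 + 1/3 = 1.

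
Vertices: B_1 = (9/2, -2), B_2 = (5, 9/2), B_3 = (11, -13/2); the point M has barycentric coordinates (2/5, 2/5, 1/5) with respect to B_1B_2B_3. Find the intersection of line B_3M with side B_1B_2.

(19/4, 5/4)

Line B_3M meets B_1B_2 where the B_3-coordinate vanishes; zeroing M's B_3-weight and renormalizing leaves B_1, B_2-weights 2/5 : 2/5 → (1/2, 1/2).
So N = (1/2)·B_1 + (1/2)·B_2 = (19/4, 5/4).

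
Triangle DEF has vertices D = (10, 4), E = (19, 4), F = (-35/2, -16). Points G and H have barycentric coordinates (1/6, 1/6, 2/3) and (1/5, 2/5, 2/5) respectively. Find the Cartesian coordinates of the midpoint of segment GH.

Barycentric coordinates of the midpoint are the average: (11/60, 17/60, 8/15).
Converting: (11/60)·D + (17/60)·E + (8/15)·F = (-127/60, -20/3).

(-127/60, -20/3)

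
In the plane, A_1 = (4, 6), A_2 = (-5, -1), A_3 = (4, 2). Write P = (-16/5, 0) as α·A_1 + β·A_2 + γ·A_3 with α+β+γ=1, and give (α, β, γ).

(1/10, 4/5, 1/10)

Signed area of the reference triangle: [A_1A_2A_3] = ½·(4·(-1−2) + (-5)·(2−6) + 4·(6−(-1))) = ½·(-12 + 20 + 28) = 18.
[PA_2A_3] = ½·((-16/5)·(-1−2) + (-5)·(2−0) + 4·(0−(-1))) = ½·(48/5 − 10 + 4) = 9/5, so the A_1-coordinate is (9/5)/18 = 1/10.
[A_1PA_3] = ½·(4·(0−2) + (-16/5)·(2−6) + 4·(6−0)) = ½·(-8 + 64/5 + 24) = 72/5, so the A_2-coordinate is 4/5.
[A_1A_2P] = ½·(4·(-1−0) + (-5)·(0−6) + (-16/5)·(6−(-1))) = ½·(-4 + 30 − 112/5) = 9/5, so the A_3-coordinate is 1/10.
Check: 1/10 + 4/5 + 1/10 = 1.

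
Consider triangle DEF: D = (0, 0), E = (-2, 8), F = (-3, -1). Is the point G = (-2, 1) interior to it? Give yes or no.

yes

Barycentric coordinates of G: (7/26, 5/26, 7/13).
The three coordinates are positive, positive, positive; a point is interior exactly when all three are positive.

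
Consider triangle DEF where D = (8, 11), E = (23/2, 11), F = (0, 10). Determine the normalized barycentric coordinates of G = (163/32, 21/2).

(3/16, 5/16, 1/2)

Signed area of the reference triangle: [DEF] = ½·(8·(11−10) + (23/2)·(10−11) + 0·(11−11)) = ½·(8 − 23/2 + 0) = -7/4.
[GEF] = ½·((163/32)·(11−10) + (23/2)·(10−(21/2)) + 0·(21/2−11)) = ½·(163/32 − 23/4 + 0) = -21/64, so the D-coordinate is (-21/64)/(-7/4) = 3/16.
[DGF] = ½·(8·(21/2−10) + (163/32)·(10−11) + 0·(11−(21/2))) = ½·(4 − 163/32 + 0) = -35/64, so the E-coordinate is 5/16.
[DEG] = ½·(8·(11−(21/2)) + (23/2)·(21/2−11) + (163/32)·(11−11)) = ½·(4 − 23/4 + 0) = -7/8, so the F-coordinate is 1/2.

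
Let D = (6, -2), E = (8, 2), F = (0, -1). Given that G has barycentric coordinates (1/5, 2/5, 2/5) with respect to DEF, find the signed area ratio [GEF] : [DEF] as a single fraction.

The signed ratio [GEF]/[DEF] equals the barycentric coordinate of G at vertex D, which is 1/5.

1/5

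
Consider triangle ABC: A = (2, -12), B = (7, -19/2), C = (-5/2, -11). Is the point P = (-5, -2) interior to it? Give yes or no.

Barycentric coordinates of P: (-357/65, 152/65, 54/13).
The three coordinates are negative, positive, positive; a point is interior exactly when all three are positive.

no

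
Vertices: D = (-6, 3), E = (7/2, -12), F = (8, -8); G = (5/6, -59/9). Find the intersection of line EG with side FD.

Barycentric coordinates of G with respect to DEF: (1/3, 5/9, 1/9).
On side FD the E-coordinate is zero; dropping G's E-weight 5/9 and renormalizing the remaining 1/9 : 1/3 gives weights 1/4, 3/4 on F, D.
H = (1/4)·(8, -8) + (3/4)·(-6, 3) = (-5/2, 1/4).

(-5/2, 1/4)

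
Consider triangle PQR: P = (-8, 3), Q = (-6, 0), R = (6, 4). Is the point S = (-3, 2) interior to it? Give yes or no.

Barycentric coordinates of S: (3/11, 19/44, 13/44).
The three coordinates are positive, positive, positive; a point is interior exactly when all three are positive.

yes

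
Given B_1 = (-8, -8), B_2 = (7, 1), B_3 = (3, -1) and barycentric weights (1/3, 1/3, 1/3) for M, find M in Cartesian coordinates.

(2/3, -8/3)

M = (1/3)·B_1 + (1/3)·B_2 + (1/3)·B_3.
x-coordinate: (1/3)·(-8) + (1/3)·7 + (1/3)·3 = 2/3.
y-coordinate: (1/3)·(-8) + (1/3)·1 + (1/3)·(-1) = -8/3.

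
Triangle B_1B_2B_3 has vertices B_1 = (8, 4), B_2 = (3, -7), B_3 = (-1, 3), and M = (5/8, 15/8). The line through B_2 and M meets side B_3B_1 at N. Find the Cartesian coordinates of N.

(2/7, 22/7)

Barycentric coordinates of M with respect to B_1B_2B_3: (1/8, 1/8, 3/4).
On side B_3B_1 the B_2-coordinate is zero; dropping M's B_2-weight 1/8 and renormalizing the remaining 3/4 : 1/8 gives weights 6/7, 1/7 on B_3, B_1.
N = (6/7)·(-1, 3) + (1/7)·(8, 4) = (2/7, 22/7).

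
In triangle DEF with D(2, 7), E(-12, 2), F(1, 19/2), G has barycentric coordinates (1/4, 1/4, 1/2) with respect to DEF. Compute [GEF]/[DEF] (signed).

The signed ratio [GEF]/[DEF] equals the barycentric coordinate of G at vertex D, which is 1/4.

1/4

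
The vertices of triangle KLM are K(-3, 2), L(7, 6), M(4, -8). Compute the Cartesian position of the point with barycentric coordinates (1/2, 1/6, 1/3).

(1, -2/3)

N = (1/2)·K + (1/6)·L + (1/3)·M.
x-coordinate: (1/2)·(-3) + (1/6)·7 + (1/3)·4 = 1.
y-coordinate: (1/2)·2 + (1/6)·6 + (1/3)·(-8) = -2/3.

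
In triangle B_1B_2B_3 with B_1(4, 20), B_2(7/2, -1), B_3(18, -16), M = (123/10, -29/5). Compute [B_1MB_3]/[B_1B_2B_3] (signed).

1/5

[B_1B_2B_3] = ½·(4·(-1−(-16)) + (7/2)·(-16−20) + 18·(20−(-1))) = ½·(60 − 126 + 378) = 156.
[B_1MB_3] = ½·(4·(-29/5−(-16)) + (123/10)·(-16−20) + 18·(20−(-29/5))) = ½·(204/5 − 2214/5 + 2322/5) = 156/5, so the ratio is (156/5)/156 = 1/5.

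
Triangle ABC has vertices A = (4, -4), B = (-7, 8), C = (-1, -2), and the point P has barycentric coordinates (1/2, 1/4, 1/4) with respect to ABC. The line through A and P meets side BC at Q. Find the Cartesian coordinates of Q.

Line AP meets BC where the A-coordinate vanishes; zeroing P's A-weight and renormalizing leaves B, C-weights 1/4 : 1/4 → (1/2, 1/2).
So Q = (1/2)·B + (1/2)·C = (-4, 3).

(-4, 3)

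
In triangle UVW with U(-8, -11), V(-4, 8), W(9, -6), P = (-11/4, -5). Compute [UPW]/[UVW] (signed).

[UVW] = ½·((-8)·(8−(-6)) + (-4)·(-6−(-11)) + 9·(-11−8)) = ½·(-112 − 20 − 171) = -303/2.
[UPW] = ½·((-8)·(-5−(-6)) + (-11/4)·(-6−(-11)) + 9·(-11−(-5))) = ½·(-8 − 55/4 − 54) = -303/8, so the ratio is (-303/8)/(-303/2) = 1/4.

1/4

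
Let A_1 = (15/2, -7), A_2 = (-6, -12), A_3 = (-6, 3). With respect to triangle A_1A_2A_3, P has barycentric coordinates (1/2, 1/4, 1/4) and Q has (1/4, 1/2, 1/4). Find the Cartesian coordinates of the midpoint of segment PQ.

(-15/16, -51/8)

Barycentric coordinates of the midpoint are the average: (3/8, 3/8, 1/4).
Converting: (3/8)·A_1 + (3/8)·A_2 + (1/4)·A_3 = (-15/16, -51/8).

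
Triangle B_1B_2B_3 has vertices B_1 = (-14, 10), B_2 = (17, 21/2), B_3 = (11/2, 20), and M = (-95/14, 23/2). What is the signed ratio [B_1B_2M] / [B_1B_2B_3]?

[B_1B_2B_3] = ½·((-14)·(21/2−20) + 17·(20−10) + (11/2)·(10−(21/2))) = ½·(133 + 170 − 11/4) = 1201/8.
[B_1B_2M] = ½·((-14)·(21/2−(23/2)) + 17·(23/2−10) + (-95/14)·(10−(21/2))) = ½·(14 + 51/2 + 95/28) = 1201/56, so the ratio is (1201/56)/(1201/8) = 1/7.

1/7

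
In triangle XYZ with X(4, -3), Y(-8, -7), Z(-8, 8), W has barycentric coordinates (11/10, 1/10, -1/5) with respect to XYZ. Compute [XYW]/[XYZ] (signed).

-1/5

The signed ratio [XYW]/[XYZ] equals the barycentric coordinate of W at vertex Z, which is -1/5.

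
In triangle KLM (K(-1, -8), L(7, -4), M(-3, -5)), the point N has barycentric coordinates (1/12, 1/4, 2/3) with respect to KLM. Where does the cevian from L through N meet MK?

(-25/9, -16/3)

Line LN meets MK where the L-coordinate vanishes; zeroing N's L-weight and renormalizing leaves M, K-weights 2/3 : 1/12 → (8/9, 1/9).
So J = (8/9)·M + (1/9)·K = (-25/9, -16/3).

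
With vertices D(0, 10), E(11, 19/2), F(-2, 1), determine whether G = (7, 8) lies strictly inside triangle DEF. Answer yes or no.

yes

Barycentric coordinates of G: (29/200, 67/100, 37/200).
The three coordinates are positive, positive, positive; a point is interior exactly when all three are positive.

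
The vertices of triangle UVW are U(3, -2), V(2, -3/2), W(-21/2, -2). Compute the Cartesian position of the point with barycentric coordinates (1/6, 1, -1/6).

P = (1/6)·U + 1·V + (-1/6)·W.
x-coordinate: (1/6)·3 + 1·2 + (-1/6)·(-21/2) = 17/4.
y-coordinate: (1/6)·(-2) + 1·(-3/2) + (-1/6)·(-2) = -3/2.

(17/4, -3/2)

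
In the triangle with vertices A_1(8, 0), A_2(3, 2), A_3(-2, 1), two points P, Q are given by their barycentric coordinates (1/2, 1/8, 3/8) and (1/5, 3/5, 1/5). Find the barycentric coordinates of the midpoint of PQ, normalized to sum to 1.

(7/20, 29/80, 23/80)

Since both coordinate triples sum to 1, the midpoint's barycentrics are the componentwise average.
(1/2+1/5)/2 = 7/20; similarly 29/80 and 23/80.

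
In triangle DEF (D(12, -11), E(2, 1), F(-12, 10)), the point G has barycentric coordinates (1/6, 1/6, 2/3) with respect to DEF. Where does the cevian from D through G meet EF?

Line DG meets EF where the D-coordinate vanishes; zeroing G's D-weight and renormalizing leaves E, F-weights 1/6 : 2/3 → (1/5, 4/5).
So H = (1/5)·E + (4/5)·F = (-46/5, 41/5).

(-46/5, 41/5)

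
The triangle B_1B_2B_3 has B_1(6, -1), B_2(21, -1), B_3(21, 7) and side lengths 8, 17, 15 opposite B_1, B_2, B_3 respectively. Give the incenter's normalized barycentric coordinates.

The incenter has barycentric coordinates proportional to the opposite side lengths: (8 : 17 : 15).
Normalizing by 8+17+15 = 40 gives (1/5, 17/40, 3/8).

(1/5, 17/40, 3/8)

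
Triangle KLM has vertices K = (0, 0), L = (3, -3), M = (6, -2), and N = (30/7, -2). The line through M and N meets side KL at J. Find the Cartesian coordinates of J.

(2, -2)

Barycentric coordinates of N with respect to KLM: (1/7, 2/7, 4/7).
On side KL the M-coordinate is zero; dropping N's M-weight 4/7 and renormalizing the remaining 1/7 : 2/7 gives weights 1/3, 2/3 on K, L.
J = (1/3)·(0, 0) + (2/3)·(3, -3) = (2, -2).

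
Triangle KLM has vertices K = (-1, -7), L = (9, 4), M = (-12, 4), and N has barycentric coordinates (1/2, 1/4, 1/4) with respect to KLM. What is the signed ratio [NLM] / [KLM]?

1/2

The signed ratio [NLM]/[KLM] equals the barycentric coordinate of N at vertex K, which is 1/2.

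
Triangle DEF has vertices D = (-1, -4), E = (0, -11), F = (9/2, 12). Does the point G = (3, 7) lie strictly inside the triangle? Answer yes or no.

Barycentric coordinates of G: (24/109, 7/109, 78/109).
The three coordinates are positive, positive, positive; a point is interior exactly when all three are positive.

yes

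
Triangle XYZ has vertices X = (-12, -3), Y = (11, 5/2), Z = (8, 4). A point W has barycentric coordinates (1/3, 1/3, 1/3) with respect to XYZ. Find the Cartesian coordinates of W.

(7/3, 7/6)

W = (1/3)·X + (1/3)·Y + (1/3)·Z.
x-coordinate: (1/3)·(-12) + (1/3)·11 + (1/3)·8 = 7/3.
y-coordinate: (1/3)·(-3) + (1/3)·(5/2) + (1/3)·4 = 7/6.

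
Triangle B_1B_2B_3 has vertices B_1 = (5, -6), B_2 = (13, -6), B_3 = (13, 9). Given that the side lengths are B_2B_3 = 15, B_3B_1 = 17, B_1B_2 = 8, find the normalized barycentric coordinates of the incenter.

(3/8, 17/40, 1/5)

The incenter has barycentric coordinates proportional to the opposite side lengths: (15 : 17 : 8).
Normalizing by 15+17+8 = 40 gives (3/8, 17/40, 1/5).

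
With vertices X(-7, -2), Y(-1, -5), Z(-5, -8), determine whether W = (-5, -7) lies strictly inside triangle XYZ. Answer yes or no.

yes

Barycentric coordinates of W: (2/15, 1/15, 4/5).
The three coordinates are positive, positive, positive; a point is interior exactly when all three are positive.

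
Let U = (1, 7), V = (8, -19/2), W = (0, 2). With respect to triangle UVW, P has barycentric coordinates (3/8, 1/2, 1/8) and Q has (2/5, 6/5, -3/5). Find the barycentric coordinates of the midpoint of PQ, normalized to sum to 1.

Since both coordinate triples sum to 1, the midpoint's barycentrics are the componentwise average.
(3/8+2/5)/2 = 31/80; similarly 17/20 and -19/80.

(31/80, 17/20, -19/80)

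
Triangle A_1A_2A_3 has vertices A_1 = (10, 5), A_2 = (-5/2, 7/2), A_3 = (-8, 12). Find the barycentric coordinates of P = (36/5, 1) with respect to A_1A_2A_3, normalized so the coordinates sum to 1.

(3/5, 4/5, -2/5)

Signed area of the reference triangle: [A_1A_2A_3] = ½·(10·(7/2−12) + (-5/2)·(12−5) + (-8)·(5−(7/2))) = ½·(-85 − 35/2 − 12) = -229/4.
[PA_2A_3] = ½·((36/5)·(7/2−12) + (-5/2)·(12−1) + (-8)·(1−(7/2))) = ½·(-306/5 − 55/2 + 20) = -687/20, so the A_1-coordinate is (-687/20)/(-229/4) = 3/5.
[A_1PA_3] = ½·(10·(1−12) + (36/5)·(12−5) + (-8)·(5−1)) = ½·(-110 + 252/5 − 32) = -229/5, so the A_2-coordinate is 4/5.
[A_1A_2P] = ½·(10·(7/2−1) + (-5/2)·(1−5) + (36/5)·(5−(7/2))) = ½·(25 + 10 + 54/5) = 229/10, so the A_3-coordinate is -2/5.
Check: 3/5 + 4/5 − 2/5 = 1.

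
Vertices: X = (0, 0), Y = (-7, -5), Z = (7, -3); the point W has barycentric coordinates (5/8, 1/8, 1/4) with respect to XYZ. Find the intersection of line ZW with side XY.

Line ZW meets XY where the Z-coordinate vanishes; zeroing W's Z-weight and renormalizing leaves X, Y-weights 5/8 : 1/8 → (5/6, 1/6).
So V = (5/6)·X + (1/6)·Y = (-7/6, -5/6).

(-7/6, -5/6)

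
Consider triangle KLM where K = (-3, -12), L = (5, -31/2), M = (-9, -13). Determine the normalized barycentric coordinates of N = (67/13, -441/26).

(-9/13, 17/13, 5/13)

Signed area of the reference triangle: [KLM] = ½·((-3)·(-31/2−(-13)) + 5·(-13−(-12)) + (-9)·(-12−(-31/2))) = ½·(15/2 − 5 − 63/2) = -29/2.
[NLM] = ½·((67/13)·(-31/2−(-13)) + 5·(-13−(-441/26)) + (-9)·(-441/26−(-31/2))) = ½·(-335/26 + 515/26 + 171/13) = 261/26, so the K-coordinate is (261/26)/(-29/2) = -9/13.
[KNM] = ½·((-3)·(-441/26−(-13)) + (67/13)·(-13−(-12)) + (-9)·(-12−(-441/26))) = ½·(309/26 − 67/13 − 1161/26) = -493/26, so the L-coordinate is 17/13.
[KLN] = ½·((-3)·(-31/2−(-441/26)) + 5·(-441/26−(-12)) + (67/13)·(-12−(-31/2))) = ½·(-57/13 − 645/26 + 469/26) = -145/26, so the M-coordinate is 5/13.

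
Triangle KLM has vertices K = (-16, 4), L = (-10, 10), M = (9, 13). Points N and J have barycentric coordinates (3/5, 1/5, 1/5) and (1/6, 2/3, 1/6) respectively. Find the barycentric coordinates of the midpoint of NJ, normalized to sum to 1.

(23/60, 13/30, 11/60)

Since both coordinate triples sum to 1, the midpoint's barycentrics are the componentwise average.
(3/5+1/6)/2 = 23/60; similarly 13/30 and 11/60.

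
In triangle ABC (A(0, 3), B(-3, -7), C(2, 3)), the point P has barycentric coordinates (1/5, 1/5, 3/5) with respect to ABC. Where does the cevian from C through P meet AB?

Line CP meets AB where the C-coordinate vanishes; zeroing P's C-weight and renormalizing leaves A, B-weights 1/5 : 1/5 → (1/2, 1/2).
So Q = (1/2)·A + (1/2)·B = (-3/2, -2).

(-3/2, -2)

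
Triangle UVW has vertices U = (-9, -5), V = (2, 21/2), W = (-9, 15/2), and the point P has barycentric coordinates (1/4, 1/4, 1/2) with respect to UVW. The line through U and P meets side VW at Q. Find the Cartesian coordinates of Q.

(-16/3, 17/2)

Line UP meets VW where the U-coordinate vanishes; zeroing P's U-weight and renormalizing leaves V, W-weights 1/4 : 1/2 → (1/3, 2/3).
So Q = (1/3)·V + (2/3)·W = (-16/3, 17/2).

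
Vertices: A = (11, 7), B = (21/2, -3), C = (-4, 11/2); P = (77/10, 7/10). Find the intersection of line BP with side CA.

(7/2, 25/4)

Barycentric coordinates of P with respect to ABC: (1/5, 3/5, 1/5).
On side CA the B-coordinate is zero; dropping P's B-weight 3/5 and renormalizing the remaining 1/5 : 1/5 gives weights 1/2, 1/2 on C, A.
Q = (1/2)·(-4, 11/2) + (1/2)·(11, 7) = (7/2, 25/4).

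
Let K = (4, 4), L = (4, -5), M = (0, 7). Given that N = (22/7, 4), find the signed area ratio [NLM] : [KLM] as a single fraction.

[KLM] = ½·(4·(-5−7) + 4·(7−4) + 0·(4−(-5))) = ½·(-48 + 12 + 0) = -18.
[NLM] = ½·((22/7)·(-5−7) + 4·(7−4) + 0·(4−(-5))) = ½·(-264/7 + 12 + 0) = -90/7, so the ratio is (-90/7)/(-18) = 5/7.

5/7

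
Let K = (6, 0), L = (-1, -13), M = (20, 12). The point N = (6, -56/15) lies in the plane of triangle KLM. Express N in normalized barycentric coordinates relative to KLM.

(1/5, 8/15, 4/15)

Signed area of the reference triangle: [KLM] = ½·(6·(-13−12) + (-1)·(12−0) + 20·(0−(-13))) = ½·(-150 − 12 + 260) = 49.
[NLM] = ½·(6·(-13−12) + (-1)·(12−(-56/15)) + 20·(-56/15−(-13))) = ½·(-150 − 236/15 + 556/3) = 49/5, so the K-coordinate is (49/5)/49 = 1/5.
[KNM] = ½·(6·(-56/15−12) + 6·(12−0) + 20·(0−(-56/15))) = ½·(-472/5 + 72 + 224/3) = 392/15, so the L-coordinate is 8/15.
[KLN] = ½·(6·(-13−(-56/15)) + (-1)·(-56/15−0) + 6·(0−(-13))) = ½·(-278/5 + 56/15 + 78) = 196/15, so the M-coordinate is 4/15.
Check: 1/5 + 8/15 + 4/15 = 1.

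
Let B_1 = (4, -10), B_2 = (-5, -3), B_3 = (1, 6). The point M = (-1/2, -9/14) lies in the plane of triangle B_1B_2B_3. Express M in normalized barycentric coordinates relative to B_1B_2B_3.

Signed area of the reference triangle: [B_1B_2B_3] = ½·(4·(-3−6) + (-5)·(6−(-10)) + 1·(-10−(-3))) = ½·(-36 − 80 − 7) = -123/2.
[MB_2B_3] = ½·((-1/2)·(-3−6) + (-5)·(6−(-9/14)) + 1·(-9/14−(-3))) = ½·(9/2 − 465/14 + 33/14) = -369/28, so the B_1-coordinate is (-369/28)/(-123/2) = 3/14.
[B_1MB_3] = ½·(4·(-9/14−6) + (-1/2)·(6−(-10)) + 1·(-10−(-9/14))) = ½·(-186/7 − 8 − 131/14) = -615/28, so the B_2-coordinate is 5/14.
[B_1B_2M] = ½·(4·(-3−(-9/14)) + (-5)·(-9/14−(-10)) + (-1/2)·(-10−(-3))) = ½·(-66/7 − 655/14 + 7/2) = -369/14, so the B_3-coordinate is 3/7.

(3/14, 5/14, 3/7)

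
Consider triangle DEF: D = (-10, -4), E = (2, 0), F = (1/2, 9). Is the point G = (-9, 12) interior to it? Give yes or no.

no

Barycentric coordinates of G: (27/38, -155/114, 94/57).
The three coordinates are positive, negative, positive; a point is interior exactly when all three are positive.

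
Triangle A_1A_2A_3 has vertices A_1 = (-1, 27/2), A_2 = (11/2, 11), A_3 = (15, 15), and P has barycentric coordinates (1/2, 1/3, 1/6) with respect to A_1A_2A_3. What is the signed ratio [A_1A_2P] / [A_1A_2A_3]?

The signed ratio [A_1A_2P]/[A_1A_2A_3] equals the barycentric coordinate of P at vertex A_3, which is 1/6.

1/6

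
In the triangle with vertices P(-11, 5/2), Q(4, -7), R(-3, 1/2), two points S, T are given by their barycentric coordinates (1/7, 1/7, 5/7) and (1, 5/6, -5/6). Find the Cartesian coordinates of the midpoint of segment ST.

(-349/84, -113/56)

Barycentric coordinates of the midpoint are the average: (4/7, 41/84, -5/84).
Converting: (4/7)·P + (41/84)·Q + (-5/84)·R = (-349/84, -113/56).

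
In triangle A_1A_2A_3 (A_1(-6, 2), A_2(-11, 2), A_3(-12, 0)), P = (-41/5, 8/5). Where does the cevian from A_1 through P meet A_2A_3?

Barycentric coordinates of P with respect to A_1A_2A_3: (3/5, 1/5, 1/5).
On side A_2A_3 the A_1-coordinate is zero; dropping P's A_1-weight 3/5 and renormalizing the remaining 1/5 : 1/5 gives weights 1/2, 1/2 on A_2, A_3.
Q = (1/2)·(-11, 2) + (1/2)·(-12, 0) = (-23/2, 1).

(-23/2, 1)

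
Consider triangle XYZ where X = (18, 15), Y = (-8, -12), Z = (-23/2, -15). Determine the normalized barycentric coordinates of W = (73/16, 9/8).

(1/2, 3/8, 1/8)

Signed area of the reference triangle: [XYZ] = ½·(18·(-12−(-15)) + (-8)·(-15−15) + (-23/2)·(15−(-12))) = ½·(54 + 240 − 621/2) = -33/4.
[WYZ] = ½·((73/16)·(-12−(-15)) + (-8)·(-15−(9/8)) + (-23/2)·(9/8−(-12))) = ½·(219/16 + 129 − 2415/16) = -33/8, so the X-coordinate is (-33/8)/(-33/4) = 1/2.
[XWZ] = ½·(18·(9/8−(-15)) + (73/16)·(-15−15) + (-23/2)·(15−(9/8))) = ½·(1161/4 − 1095/8 − 2553/16) = -99/32, so the Y-coordinate is 3/8.
[XYW] = ½·(18·(-12−(9/8)) + (-8)·(9/8−15) + (73/16)·(15−(-12))) = ½·(-945/4 + 111 + 1971/16) = -33/32, so the Z-coordinate is 1/8.
Check: 1/2 + 3/8 + 1/8 = 1.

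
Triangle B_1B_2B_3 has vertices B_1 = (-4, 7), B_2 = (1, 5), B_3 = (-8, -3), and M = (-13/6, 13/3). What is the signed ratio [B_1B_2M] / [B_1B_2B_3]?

[B_1B_2B_3] = ½·((-4)·(5−(-3)) + 1·(-3−7) + (-8)·(7−5)) = ½·(-32 − 10 − 16) = -29.
[B_1B_2M] = ½·((-4)·(5−(13/3)) + 1·(13/3−7) + (-13/6)·(7−5)) = ½·(-8/3 − 8/3 − 13/3) = -29/6, so the ratio is (-29/6)/(-29) = 1/6.

1/6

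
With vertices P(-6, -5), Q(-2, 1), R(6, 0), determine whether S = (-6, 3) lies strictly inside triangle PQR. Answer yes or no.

Barycentric coordinates of S: (-3/13, 24/13, -8/13).
The three coordinates are negative, positive, negative; a point is interior exactly when all three are positive.

no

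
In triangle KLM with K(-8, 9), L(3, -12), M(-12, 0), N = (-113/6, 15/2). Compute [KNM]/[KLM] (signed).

-1/2

[KLM] = ½·((-8)·(-12−0) + 3·(0−9) + (-12)·(9−(-12))) = ½·(96 − 27 − 252) = -183/2.
[KNM] = ½·((-8)·(15/2−0) + (-113/6)·(0−9) + (-12)·(9−(15/2))) = ½·(-60 + 339/2 − 18) = 183/4, so the ratio is (183/4)/(-183/2) = -1/2.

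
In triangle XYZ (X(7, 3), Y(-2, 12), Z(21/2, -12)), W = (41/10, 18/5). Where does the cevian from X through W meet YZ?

Barycentric coordinates of W with respect to XYZ: (2/5, 2/5, 1/5).
On side YZ the X-coordinate is zero; dropping W's X-weight 2/5 and renormalizing the remaining 2/5 : 1/5 gives weights 2/3, 1/3 on Y, Z.
V = (2/3)·(-2, 12) + (1/3)·(21/2, -12) = (13/6, 4).

(13/6, 4)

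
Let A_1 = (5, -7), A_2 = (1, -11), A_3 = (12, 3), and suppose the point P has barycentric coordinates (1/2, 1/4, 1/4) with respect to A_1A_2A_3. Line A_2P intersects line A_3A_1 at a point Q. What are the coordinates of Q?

(22/3, -11/3)

Line A_2P meets A_3A_1 where the A_2-coordinate vanishes; zeroing P's A_2-weight and renormalizing leaves A_3, A_1-weights 1/4 : 1/2 → (1/3, 2/3).
So Q = (1/3)·A_3 + (2/3)·A_1 = (22/3, -11/3).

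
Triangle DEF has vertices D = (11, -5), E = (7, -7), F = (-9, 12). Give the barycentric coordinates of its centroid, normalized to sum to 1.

(1/3, 1/3, 1/3)

The centroid is the average of the vertices, so each weight is 1/3.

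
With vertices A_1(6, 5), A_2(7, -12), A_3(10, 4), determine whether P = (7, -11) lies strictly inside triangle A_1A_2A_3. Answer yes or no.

Barycentric coordinates of P: (3/67, 63/67, 1/67).
The three coordinates are positive, positive, positive; a point is interior exactly when all three are positive.

yes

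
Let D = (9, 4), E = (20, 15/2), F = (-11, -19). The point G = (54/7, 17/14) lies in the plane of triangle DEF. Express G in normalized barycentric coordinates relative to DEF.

(5/7, 1/7, 1/7)

Signed area of the reference triangle: [DEF] = ½·(9·(15/2−(-19)) + 20·(-19−4) + (-11)·(4−(15/2))) = ½·(477/2 − 460 + 77/2) = -183/2.
[GEF] = ½·((54/7)·(15/2−(-19)) + 20·(-19−(17/14)) + (-11)·(17/14−(15/2))) = ½·(1431/7 − 2830/7 + 484/7) = -915/14, so the D-coordinate is (-915/14)/(-183/2) = 5/7.
[DGF] = ½·(9·(17/14−(-19)) + (54/7)·(-19−4) + (-11)·(4−(17/14))) = ½·(2547/14 − 1242/7 − 429/14) = -183/14, so the E-coordinate is 1/7.
[DEG] = ½·(9·(15/2−(17/14)) + 20·(17/14−4) + (54/7)·(4−(15/2))) = ½·(396/7 − 390/7 − 27) = -183/14, so the F-coordinate is 1/7.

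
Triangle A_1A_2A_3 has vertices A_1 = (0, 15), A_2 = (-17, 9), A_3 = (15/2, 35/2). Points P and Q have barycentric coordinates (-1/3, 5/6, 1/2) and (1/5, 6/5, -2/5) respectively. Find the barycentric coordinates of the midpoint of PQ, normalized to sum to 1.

(-1/15, 61/60, 1/20)

Since both coordinate triples sum to 1, the midpoint's barycentrics are the componentwise average.
(-1/3+1/5)/2 = -1/15; similarly 61/60 and 1/20.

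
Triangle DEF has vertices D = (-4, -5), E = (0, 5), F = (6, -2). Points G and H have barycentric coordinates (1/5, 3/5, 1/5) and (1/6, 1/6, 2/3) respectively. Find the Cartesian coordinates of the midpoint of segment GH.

Barycentric coordinates of the midpoint are the average: (11/60, 23/60, 13/30).
Converting: (11/60)·D + (23/60)·E + (13/30)·F = (28/15, 2/15).

(28/15, 2/15)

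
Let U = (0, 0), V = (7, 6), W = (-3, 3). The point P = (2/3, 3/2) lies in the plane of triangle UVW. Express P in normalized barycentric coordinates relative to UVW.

(2/3, 1/6, 1/6)

Signed area of the reference triangle: [UVW] = ½·(0·(6−3) + 7·(3−0) + (-3)·(0−6)) = ½·(0 + 21 + 18) = 39/2.
[PVW] = ½·((2/3)·(6−3) + 7·(3−(3/2)) + (-3)·(3/2−6)) = ½·(2 + 21/2 + 27/2) = 13, so the U-coordinate is 13/(39/2) = 2/3.
[UPW] = ½·(0·(3/2−3) + (2/3)·(3−0) + (-3)·(0−(3/2))) = ½·(0 + 2 + 9/2) = 13/4, so the V-coordinate is 1/6.
[UVP] = ½·(0·(6−(3/2)) + 7·(3/2−0) + (2/3)·(0−6)) = ½·(0 + 21/2 − 4) = 13/4, so the W-coordinate is 1/6.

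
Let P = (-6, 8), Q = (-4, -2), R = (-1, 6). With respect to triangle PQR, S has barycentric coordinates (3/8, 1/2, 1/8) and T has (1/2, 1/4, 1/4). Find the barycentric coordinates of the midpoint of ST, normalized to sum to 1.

Since both coordinate triples sum to 1, the midpoint's barycentrics are the componentwise average.
(3/8+1/2)/2 = 7/16; similarly 3/8 and 3/16.

(7/16, 3/8, 3/16)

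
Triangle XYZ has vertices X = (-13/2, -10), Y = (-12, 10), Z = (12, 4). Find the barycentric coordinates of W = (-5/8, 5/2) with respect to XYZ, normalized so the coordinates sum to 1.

Signed area of the reference triangle: [XYZ] = ½·((-13/2)·(10−4) + (-12)·(4−(-10)) + 12·(-10−10)) = ½·(-39 − 168 − 240) = -447/2.
[WYZ] = ½·((-5/8)·(10−4) + (-12)·(4−(5/2)) + 12·(5/2−10)) = ½·(-15/4 − 18 − 90) = -447/8, so the X-coordinate is (-447/8)/(-447/2) = 1/4.
[XWZ] = ½·((-13/2)·(5/2−4) + (-5/8)·(4−(-10)) + 12·(-10−(5/2))) = ½·(39/4 − 35/4 − 150) = -149/2, so the Y-coordinate is 1/3.
[XYW] = ½·((-13/2)·(10−(5/2)) + (-12)·(5/2−(-10)) + (-5/8)·(-10−10)) = ½·(-195/4 − 150 + 25/2) = -745/8, so the Z-coordinate is 5/12.

(1/4, 1/3, 5/12)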